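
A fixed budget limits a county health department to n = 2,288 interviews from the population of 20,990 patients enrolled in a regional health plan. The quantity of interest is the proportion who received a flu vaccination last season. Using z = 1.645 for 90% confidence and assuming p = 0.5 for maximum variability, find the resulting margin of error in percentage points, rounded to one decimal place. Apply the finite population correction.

Finite-population factor: (N−n)/(N−1) = (20990−2288)/(20990−1) = 0.8910.
SE(p̂) = √[p(1−p)/n · (N−n)/(N−1)] = √[0.2500/2288 × 0.8910] = 0.00987.
E = z × SE = 1.645 × 0.00987 = 0.01623 ≈ 1.6 percentage points.

1.6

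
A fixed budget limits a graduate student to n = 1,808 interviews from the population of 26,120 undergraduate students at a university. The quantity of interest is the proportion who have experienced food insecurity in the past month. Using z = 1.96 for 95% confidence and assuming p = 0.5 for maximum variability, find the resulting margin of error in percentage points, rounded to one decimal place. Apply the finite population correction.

2.2

Finite-population factor: (N−n)/(N−1) = (26120−1808)/(26120−1) = 0.9308.
SE(p̂) = √[p(1−p)/n · (N−n)/(N−1)] = √[0.2500/1808 × 0.9308] = 0.01134.
E = z × SE = 1.96 × 0.01134 = 0.02224 ≈ 2.2 percentage points.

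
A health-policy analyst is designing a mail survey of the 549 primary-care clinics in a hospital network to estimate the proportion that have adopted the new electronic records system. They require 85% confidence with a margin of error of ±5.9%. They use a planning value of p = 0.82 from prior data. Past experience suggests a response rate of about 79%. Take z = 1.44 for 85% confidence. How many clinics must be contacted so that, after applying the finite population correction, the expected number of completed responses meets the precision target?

Completed interviews needed (unadjusted): n₀ = 1.44² × 0.1476 / 0.059² ≈ 87.92 → 88.
FPC for N = 549: n = 88 / (1 + 87/549) = 88 / 1.1585 ≈ 75.96 → 76.
At a 79% response rate, contacts needed = 76 / 0.79 ≈ 96.20 → 97.

97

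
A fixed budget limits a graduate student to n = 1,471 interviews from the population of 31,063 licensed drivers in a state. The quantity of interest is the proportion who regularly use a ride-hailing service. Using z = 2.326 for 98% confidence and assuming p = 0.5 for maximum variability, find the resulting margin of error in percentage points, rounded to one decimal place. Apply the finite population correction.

3.0

Finite-population factor: (N−n)/(N−1) = (31063−1471)/(31063−1) = 0.9527.
SE(p̂) = √[p(1−p)/n · (N−n)/(N−1)] = √[0.2500/1471 × 0.9527] = 0.01272.
E = z × SE = 2.326 × 0.01272 = 0.02960 ≈ 3.0 percentage points.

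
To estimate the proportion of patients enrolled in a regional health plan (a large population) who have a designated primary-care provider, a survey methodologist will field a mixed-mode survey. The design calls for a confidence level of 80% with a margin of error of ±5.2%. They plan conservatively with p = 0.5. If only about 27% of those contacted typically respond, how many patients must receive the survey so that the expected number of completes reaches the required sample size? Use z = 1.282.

563

Completed interviews needed: n₀ = 1.282² × 0.2500 / 0.052² ≈ 151.95 → 152.
At a 27% response rate, contacts needed = 152 / 0.27 ≈ 562.96 → 563.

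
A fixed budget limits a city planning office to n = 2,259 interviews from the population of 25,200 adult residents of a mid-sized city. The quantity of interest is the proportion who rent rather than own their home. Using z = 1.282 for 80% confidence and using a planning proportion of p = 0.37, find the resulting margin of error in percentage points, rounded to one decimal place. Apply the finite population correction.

1.2

Finite-population factor: (N−n)/(N−1) = (25200−2259)/(25200−1) = 0.9104.
SE(p̂) = √[p(1−p)/n · (N−n)/(N−1)] = √[0.2331/2259 × 0.9104] = 0.00969.
E = z × SE = 1.282 × 0.00969 = 0.01243 ≈ 1.2 percentage points.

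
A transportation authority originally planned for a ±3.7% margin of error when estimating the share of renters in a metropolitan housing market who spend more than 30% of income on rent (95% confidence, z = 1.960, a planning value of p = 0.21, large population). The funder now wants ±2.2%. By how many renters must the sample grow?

851

At ±3.7%: n = 1.960² × 0.1659 / 0.037² ≈ 465.54 → 466.
At ±2.2%: n = 1.960² × 0.1659 / 0.022² ≈ 1316.78 → 1317.
Additional respondents: 1317 − 466 = 851.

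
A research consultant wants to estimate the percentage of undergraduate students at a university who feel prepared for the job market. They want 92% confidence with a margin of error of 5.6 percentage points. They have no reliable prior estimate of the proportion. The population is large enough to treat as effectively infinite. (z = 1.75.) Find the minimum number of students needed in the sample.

245

With no prior estimate, use p = 0.5, giving p(1−p) = 0.25.
n = z²·p(1−p)/E² = 1.75² × 0.2500 / 0.056² = 3.0625 × 0.2500 / 0.003136 ≈ 244.14.
Rounding up gives n = 245.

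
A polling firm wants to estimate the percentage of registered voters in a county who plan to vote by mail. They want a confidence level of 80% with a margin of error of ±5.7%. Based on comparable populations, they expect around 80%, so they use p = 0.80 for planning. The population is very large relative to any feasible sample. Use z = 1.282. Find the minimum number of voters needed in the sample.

81

With p = 0.80, p(1−p) = 0.1600.
n = z²·p(1−p)/E² = 1.282² × 0.1600 / 0.057² = 1.6435 × 0.1600 / 0.003249 ≈ 80.94.
Rounding up gives n = 81.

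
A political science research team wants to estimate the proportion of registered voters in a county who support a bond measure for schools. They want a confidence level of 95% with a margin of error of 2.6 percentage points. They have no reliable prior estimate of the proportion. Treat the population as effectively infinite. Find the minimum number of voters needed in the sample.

For 95% confidence, z = 1.960.
With no prior estimate, use p = 0.5, giving p(1−p) = 0.25.
n = z²·p(1−p)/E² = 1.960² × 0.2500 / 0.026² = 3.8416 × 0.2500 / 0.000676 ≈ 1420.71.
Rounding up gives n = 1421.

1421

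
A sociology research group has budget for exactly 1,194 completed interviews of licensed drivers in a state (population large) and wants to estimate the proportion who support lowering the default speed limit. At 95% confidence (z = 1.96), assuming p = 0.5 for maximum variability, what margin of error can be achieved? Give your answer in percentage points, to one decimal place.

SE(p̂) = √[p(1−p)/n] = √[0.2500/1194] = 0.01447.
E = z × SE = 1.96 × 0.01447 = 0.02836, or 2.8 percentage points.

2.8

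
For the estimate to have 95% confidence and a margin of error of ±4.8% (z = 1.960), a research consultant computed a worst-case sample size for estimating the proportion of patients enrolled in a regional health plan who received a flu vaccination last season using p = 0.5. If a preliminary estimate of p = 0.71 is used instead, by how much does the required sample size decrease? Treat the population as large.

73

Conservative (p = 0.5): n = 1.960² × 0.25 / 0.048² ≈ 416.84 → 417.
Using p = 0.71: p(1−p) = 0.2059, so n = 1.960² × 0.2059 / 0.048² ≈ 343.31 → 344.
Reduction: 417 − 344 = 73.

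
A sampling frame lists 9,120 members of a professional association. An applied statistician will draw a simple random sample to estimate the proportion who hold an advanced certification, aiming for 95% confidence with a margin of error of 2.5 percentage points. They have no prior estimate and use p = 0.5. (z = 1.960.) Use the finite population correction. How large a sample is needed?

1316

Unadjusted: n₀ = 1.960² × 0.50 × 0.50 / 0.025² ≈ 1536.64, so n₀ = 1537.
Finite population correction with N = 9,120: n = n₀ / (1 + (n₀−1)/N) = 1537 / (1 + 1536/9120) = 1537 / 1.1684 ≈ 1315.45.
Rounding up, n = 1316.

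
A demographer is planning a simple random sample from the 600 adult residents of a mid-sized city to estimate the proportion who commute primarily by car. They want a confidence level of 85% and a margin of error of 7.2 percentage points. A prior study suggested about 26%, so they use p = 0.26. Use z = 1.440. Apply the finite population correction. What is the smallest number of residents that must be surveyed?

Unadjusted: n₀ = 1.440² × 0.26 × 0.74 / 0.072² ≈ 76.96, so n₀ = 77.
Finite population correction with N = 600: n = n₀ / (1 + (n₀−1)/N) = 77 / (1 + 76/600) = 77 / 1.1267 ≈ 68.34.
Rounding up, n = 69.

69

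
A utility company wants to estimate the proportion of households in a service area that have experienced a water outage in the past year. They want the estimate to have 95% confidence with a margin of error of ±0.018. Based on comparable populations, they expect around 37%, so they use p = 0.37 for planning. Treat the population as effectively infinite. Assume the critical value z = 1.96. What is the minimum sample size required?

With p = 0.37, p(1−p) = 0.2331.
n = z²·p(1−p)/E² = 1.96² × 0.2331 / 0.018² = 3.8416 × 0.2331 / 0.000324 ≈ 2763.82.
Rounding up gives n = 2764.

2764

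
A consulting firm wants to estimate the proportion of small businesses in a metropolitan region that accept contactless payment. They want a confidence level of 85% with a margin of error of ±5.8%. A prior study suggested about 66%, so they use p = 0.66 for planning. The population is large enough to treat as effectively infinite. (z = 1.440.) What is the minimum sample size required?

139

With p = 0.66, p(1−p) = 0.2244.
n = z²·p(1−p)/E² = 1.440² × 0.2244 / 0.058² = 2.0736 × 0.2244 / 0.003364 ≈ 138.32.
Rounding up gives n = 139.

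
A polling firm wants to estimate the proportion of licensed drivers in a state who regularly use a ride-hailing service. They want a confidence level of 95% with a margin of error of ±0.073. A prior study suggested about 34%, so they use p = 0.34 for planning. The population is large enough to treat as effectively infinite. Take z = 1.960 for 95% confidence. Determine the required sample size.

162

With p = 0.34, p(1−p) = 0.2244.
n = z²·p(1−p)/E² = 1.960² × 0.2244 / 0.073² = 3.8416 × 0.2244 / 0.005329 ≈ 161.77.
Rounding up gives n = 162.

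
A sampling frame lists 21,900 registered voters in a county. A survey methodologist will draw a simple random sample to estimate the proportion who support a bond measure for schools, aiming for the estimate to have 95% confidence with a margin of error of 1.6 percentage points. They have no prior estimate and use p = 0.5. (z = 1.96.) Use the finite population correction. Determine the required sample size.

Unadjusted: n₀ = 1.96² × 0.50 × 0.50 / 0.016² ≈ 3751.56, so n₀ = 3752.
Finite population correction with N = 21,900: n = n₀ / (1 + (n₀−1)/N) = 3752 / (1 + 3751/21900) = 3752 / 1.1713 ≈ 3203.34.
Rounding up, n = 3204.

3204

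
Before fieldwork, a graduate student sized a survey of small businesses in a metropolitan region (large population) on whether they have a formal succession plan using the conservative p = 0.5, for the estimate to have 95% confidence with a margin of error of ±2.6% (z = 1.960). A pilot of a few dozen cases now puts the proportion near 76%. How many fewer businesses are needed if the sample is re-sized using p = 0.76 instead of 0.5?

Conservative (p = 0.5): n = 1.960² × 0.25 / 0.026² ≈ 1420.71 → 1421.
Using p = 0.76: p(1−p) = 0.1824, so n = 1.960² × 0.1824 / 0.026² ≈ 1036.55 → 1037.
Reduction: 1421 − 1037 = 384.

384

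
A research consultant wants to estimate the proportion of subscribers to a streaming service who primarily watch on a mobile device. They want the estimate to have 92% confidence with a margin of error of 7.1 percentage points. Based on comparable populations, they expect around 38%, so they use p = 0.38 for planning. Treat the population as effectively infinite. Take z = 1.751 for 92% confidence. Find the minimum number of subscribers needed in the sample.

144

With p = 0.38, p(1−p) = 0.2356.
n = z²·p(1−p)/E² = 1.751² × 0.2356 / 0.071² = 3.0660 × 0.2356 / 0.005041 ≈ 143.29.
Rounding up gives n = 144.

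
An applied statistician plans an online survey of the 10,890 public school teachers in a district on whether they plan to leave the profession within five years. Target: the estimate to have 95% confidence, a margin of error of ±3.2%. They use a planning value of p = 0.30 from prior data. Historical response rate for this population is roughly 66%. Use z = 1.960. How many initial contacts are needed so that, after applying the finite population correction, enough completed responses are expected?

1114

Completed interviews needed (unadjusted): n₀ = 1.960² × 0.2100 / 0.032² ≈ 787.83 → 788.
FPC for N = 10,890: n = 788 / (1 + 787/10890) = 788 / 1.0723 ≈ 734.89 → 735.
At a 66% response rate, contacts needed = 735 / 0.66 ≈ 1113.64 → 1114.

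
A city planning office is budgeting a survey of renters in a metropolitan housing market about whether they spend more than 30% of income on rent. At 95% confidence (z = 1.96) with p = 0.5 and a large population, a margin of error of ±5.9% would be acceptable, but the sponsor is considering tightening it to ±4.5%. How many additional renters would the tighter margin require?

199

At ±5.9%: n = 1.96² × 0.2500 / 0.059² ≈ 275.90 → 276.
At ±4.5%: n = 1.96² × 0.2500 / 0.045² ≈ 474.27 → 475.
Additional respondents: 475 − 276 = 199.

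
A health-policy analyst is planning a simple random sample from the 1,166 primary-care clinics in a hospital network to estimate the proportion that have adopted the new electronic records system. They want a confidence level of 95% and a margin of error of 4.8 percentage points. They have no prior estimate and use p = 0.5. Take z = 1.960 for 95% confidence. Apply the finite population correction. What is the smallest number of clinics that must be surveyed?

Unadjusted: n₀ = 1.960² × 0.50 × 0.50 / 0.048² ≈ 416.84, so n₀ = 417.
Finite population correction with N = 1,166: n = n₀ / (1 + (n₀−1)/N) = 417 / (1 + 416/1166) = 417 / 1.3568 ≈ 307.35.
Rounding up, n = 308.

308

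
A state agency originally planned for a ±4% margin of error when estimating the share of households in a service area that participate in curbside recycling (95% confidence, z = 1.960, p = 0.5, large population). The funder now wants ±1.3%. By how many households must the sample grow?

At ±4%: n = 1.960² × 0.2500 / 0.040² ≈ 600.25 → 601.
At ±1.3%: n = 1.960² × 0.2500 / 0.013² ≈ 5682.84 → 5683.
Additional respondents: 5683 − 601 = 5082.

5082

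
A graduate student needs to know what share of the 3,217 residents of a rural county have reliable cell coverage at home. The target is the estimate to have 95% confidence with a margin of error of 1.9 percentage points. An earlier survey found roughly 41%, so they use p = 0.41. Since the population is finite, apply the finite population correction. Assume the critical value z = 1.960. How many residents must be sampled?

Unadjusted: n₀ = 1.960² × 0.41 × 0.59 / 0.019² ≈ 2574.19, so n₀ = 2575.
Finite population correction with N = 3,217: n = n₀ / (1 + (n₀−1)/N) = 2575 / (1 + 2574/3217) = 2575 / 1.8001 ≈ 1430.46.
Rounding up, n = 1431.

1431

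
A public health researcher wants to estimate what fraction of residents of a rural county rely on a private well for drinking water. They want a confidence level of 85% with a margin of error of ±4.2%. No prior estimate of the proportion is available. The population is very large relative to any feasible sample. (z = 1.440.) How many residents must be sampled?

294

With no prior estimate, use p = 0.5, giving p(1−p) = 0.25.
n = z²·p(1−p)/E² = 1.440² × 0.2500 / 0.042² = 2.0736 × 0.2500 / 0.001764 ≈ 293.88.
Rounding up gives n = 294.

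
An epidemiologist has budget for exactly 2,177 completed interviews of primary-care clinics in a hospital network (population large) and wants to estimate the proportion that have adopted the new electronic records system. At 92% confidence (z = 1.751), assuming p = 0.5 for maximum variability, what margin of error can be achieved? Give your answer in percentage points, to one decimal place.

SE(p̂) = √[p(1−p)/n] = √[0.2500/2177] = 0.01072.
E = z × SE = 1.751 × 0.01072 = 0.01876, or 1.9 percentage points.

1.9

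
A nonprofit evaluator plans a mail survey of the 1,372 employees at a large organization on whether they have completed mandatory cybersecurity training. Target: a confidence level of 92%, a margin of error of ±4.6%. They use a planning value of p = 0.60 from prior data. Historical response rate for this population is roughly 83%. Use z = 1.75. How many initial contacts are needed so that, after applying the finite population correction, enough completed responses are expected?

Completed interviews needed (unadjusted): n₀ = 1.75² × 0.2400 / 0.046² ≈ 347.35 → 348.
FPC for N = 1,372: n = 348 / (1 + 347/1372) = 348 / 1.2529 ≈ 277.75 → 278.
At an 83% response rate, contacts needed = 278 / 0.83 ≈ 334.94 → 335.

335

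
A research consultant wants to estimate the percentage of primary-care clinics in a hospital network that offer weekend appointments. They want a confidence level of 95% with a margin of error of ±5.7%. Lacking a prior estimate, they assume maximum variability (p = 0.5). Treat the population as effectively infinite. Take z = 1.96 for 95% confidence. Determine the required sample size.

With p = 0.5, p(1−p) = 0.25.
n = z²·p(1−p)/E² = 1.96² × 0.2500 / 0.057² = 3.8416 × 0.2500 / 0.003249 ≈ 295.60.
Rounding up gives n = 296.

296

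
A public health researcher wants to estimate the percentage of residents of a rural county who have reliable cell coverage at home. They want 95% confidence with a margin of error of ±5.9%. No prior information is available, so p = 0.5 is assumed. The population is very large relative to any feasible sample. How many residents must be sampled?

For 95% confidence, z = 1.96.
With p = 0.5, p(1−p) = 0.25.
n = z²·p(1−p)/E² = 1.96² × 0.2500 / 0.059² = 3.8416 × 0.2500 / 0.003481 ≈ 275.90.
Rounding up gives n = 276.

276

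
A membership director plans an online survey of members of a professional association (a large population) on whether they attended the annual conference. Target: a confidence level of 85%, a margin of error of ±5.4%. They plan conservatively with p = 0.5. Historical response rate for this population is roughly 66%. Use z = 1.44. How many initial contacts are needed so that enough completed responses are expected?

Completed interviews needed: n₀ = 1.44² × 0.2500 / 0.054² ≈ 177.78 → 178.
At a 66% response rate, contacts needed = 178 / 0.66 ≈ 269.70 → 270.

270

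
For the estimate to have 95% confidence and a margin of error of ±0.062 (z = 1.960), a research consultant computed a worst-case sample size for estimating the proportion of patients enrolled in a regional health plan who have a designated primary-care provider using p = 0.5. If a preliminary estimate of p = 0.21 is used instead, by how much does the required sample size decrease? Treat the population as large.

84

Conservative (p = 0.5): n = 1.960² × 0.25 / 0.062² ≈ 249.84 → 250.
Using p = 0.21: p(1−p) = 0.1659, so n = 1.960² × 0.1659 / 0.062² ≈ 165.80 → 166.
Reduction: 250 − 166 = 84.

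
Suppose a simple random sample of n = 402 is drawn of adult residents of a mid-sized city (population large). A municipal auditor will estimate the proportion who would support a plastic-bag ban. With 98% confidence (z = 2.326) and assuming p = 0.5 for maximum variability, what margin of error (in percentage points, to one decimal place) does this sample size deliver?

SE(p̂) = √[p(1−p)/n] = √[0.2500/402] = 0.02494.
E = z × SE = 2.326 × 0.02494 = 0.05801, or 5.8 percentage points.

5.8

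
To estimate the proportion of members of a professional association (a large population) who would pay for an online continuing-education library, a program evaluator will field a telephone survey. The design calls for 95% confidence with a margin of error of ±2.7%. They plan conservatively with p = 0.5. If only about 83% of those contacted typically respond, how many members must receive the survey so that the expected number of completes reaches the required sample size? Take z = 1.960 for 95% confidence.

1588

Completed interviews needed: n₀ = 1.960² × 0.2500 / 0.027² ≈ 1317.42 → 1318.
At an 83% response rate, contacts needed = 1318 / 0.83 ≈ 1587.95 → 1588.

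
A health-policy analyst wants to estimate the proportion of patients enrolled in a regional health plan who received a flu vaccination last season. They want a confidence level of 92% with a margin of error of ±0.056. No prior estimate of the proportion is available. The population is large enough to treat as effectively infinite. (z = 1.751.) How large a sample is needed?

With no prior estimate, use p = 0.5, giving p(1−p) = 0.25.
n = z²·p(1−p)/E² = 1.751² × 0.2500 / 0.056² = 3.0660 × 0.2500 / 0.003136 ≈ 244.42.
Rounding up gives n = 245.

245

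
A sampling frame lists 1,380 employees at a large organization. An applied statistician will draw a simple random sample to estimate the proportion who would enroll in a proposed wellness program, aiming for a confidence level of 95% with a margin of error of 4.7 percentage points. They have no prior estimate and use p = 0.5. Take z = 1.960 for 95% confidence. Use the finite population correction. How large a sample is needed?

331

Unadjusted: n₀ = 1.960² × 0.50 × 0.50 / 0.047² ≈ 434.77, so n₀ = 435.
Finite population correction with N = 1,380: n = n₀ / (1 + (n₀−1)/N) = 435 / (1 + 434/1380) = 435 / 1.3145 ≈ 330.93.
Rounding up, n = 331.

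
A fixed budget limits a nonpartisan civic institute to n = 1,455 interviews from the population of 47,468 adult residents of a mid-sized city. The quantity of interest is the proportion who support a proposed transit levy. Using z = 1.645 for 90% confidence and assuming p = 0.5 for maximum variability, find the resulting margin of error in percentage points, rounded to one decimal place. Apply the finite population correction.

2.1

Finite-population factor: (N−n)/(N−1) = (47468−1455)/(47468−1) = 0.9694.
SE(p̂) = √[p(1−p)/n · (N−n)/(N−1)] = √[0.2500/1455 × 0.9694] = 0.01291.
E = z × SE = 1.645 × 0.01291 = 0.02123 ≈ 2.1 percentage points.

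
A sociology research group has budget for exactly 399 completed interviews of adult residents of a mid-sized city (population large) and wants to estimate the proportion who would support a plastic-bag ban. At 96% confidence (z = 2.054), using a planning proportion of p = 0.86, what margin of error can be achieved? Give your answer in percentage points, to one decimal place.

3.6

SE(p̂) = √[p(1−p)/n] = √[0.1204/399] = 0.01737.
E = z × SE = 2.054 × 0.01737 = 0.03568, or 3.6 percentage points.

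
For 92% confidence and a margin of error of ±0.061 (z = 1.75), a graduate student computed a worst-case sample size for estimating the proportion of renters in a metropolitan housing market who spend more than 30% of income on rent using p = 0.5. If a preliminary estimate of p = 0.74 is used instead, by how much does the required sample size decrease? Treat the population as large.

Conservative (p = 0.5): n = 1.75² × 0.25 / 0.061² ≈ 205.76 → 206.
Using p = 0.74: p(1−p) = 0.1924, so n = 1.75² × 0.1924 / 0.061² ≈ 158.35 → 159.
Reduction: 206 − 159 = 47.

47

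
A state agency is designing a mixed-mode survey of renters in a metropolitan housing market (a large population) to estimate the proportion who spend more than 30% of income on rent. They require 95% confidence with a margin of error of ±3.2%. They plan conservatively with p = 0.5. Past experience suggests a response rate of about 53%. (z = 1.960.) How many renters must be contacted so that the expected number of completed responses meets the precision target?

1770

Completed interviews needed: n₀ = 1.960² × 0.2500 / 0.032² ≈ 937.89 → 938.
At a 53% response rate, contacts needed = 938 / 0.53 ≈ 1769.81 → 1770.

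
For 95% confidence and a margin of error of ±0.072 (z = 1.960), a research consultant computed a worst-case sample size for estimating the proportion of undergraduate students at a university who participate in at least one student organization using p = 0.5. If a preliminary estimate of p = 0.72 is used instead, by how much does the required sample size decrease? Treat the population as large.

Conservative (p = 0.5): n = 1.960² × 0.25 / 0.072² ≈ 185.26 → 186.
Using p = 0.72: p(1−p) = 0.2016, so n = 1.960² × 0.2016 / 0.072² ≈ 149.40 → 150.
Reduction: 186 − 150 = 36.

36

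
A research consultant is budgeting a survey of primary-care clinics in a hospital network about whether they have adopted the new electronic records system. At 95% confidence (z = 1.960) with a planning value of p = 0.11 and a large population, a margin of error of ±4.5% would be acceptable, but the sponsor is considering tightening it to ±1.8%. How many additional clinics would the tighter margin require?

975

At ±4.5%: n = 1.960² × 0.0979 / 0.045² ≈ 185.72 → 186.
At ±1.8%: n = 1.960² × 0.0979 / 0.018² ≈ 1160.78 → 1161.
Additional respondents: 1161 − 186 = 975.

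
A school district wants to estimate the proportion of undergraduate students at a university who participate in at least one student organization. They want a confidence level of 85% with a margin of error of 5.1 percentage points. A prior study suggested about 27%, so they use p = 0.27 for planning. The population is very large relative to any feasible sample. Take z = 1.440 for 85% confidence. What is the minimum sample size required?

158

With p = 0.27, p(1−p) = 0.1971.
n = z²·p(1−p)/E² = 1.440² × 0.1971 / 0.051² = 2.0736 × 0.1971 / 0.002601 ≈ 157.13.
Rounding up gives n = 158.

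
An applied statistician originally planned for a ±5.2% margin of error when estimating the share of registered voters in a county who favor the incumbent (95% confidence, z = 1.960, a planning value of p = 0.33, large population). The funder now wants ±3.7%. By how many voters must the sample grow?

At ±5.2%: n = 1.960² × 0.2211 / 0.052² ≈ 314.12 → 315.
At ±3.7%: n = 1.960² × 0.2211 / 0.037² ≈ 620.44 → 621.
Additional respondents: 621 − 315 = 306.

306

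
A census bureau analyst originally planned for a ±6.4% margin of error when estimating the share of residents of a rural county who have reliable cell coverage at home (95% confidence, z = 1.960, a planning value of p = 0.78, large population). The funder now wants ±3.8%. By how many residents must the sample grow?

296

At ±6.4%: n = 1.960² × 0.1716 / 0.064² ≈ 160.94 → 161.
At ±3.8%: n = 1.960² × 0.1716 / 0.038² ≈ 456.52 → 457.
Additional respondents: 457 − 161 = 296.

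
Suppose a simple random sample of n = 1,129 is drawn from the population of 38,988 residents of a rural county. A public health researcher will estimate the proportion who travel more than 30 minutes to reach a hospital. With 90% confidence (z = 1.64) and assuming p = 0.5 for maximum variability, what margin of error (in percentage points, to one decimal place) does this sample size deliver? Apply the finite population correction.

Finite-population factor: (N−n)/(N−1) = (38988−1129)/(38988−1) = 0.9711.
SE(p̂) = √[p(1−p)/n · (N−n)/(N−1)] = √[0.2500/1129 × 0.9711] = 0.01466.
E = z × SE = 1.64 × 0.01466 = 0.02405 ≈ 2.4 percentage points.

2.4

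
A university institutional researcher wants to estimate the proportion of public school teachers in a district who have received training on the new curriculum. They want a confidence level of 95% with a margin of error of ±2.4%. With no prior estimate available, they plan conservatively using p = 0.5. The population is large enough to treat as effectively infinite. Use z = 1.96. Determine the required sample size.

With p = 0.5, p(1−p) = 0.25.
n = z²·p(1−p)/E² = 1.96² × 0.2500 / 0.024² = 3.8416 × 0.2500 / 0.000576 ≈ 1667.36.
Rounding up gives n = 1668.

1668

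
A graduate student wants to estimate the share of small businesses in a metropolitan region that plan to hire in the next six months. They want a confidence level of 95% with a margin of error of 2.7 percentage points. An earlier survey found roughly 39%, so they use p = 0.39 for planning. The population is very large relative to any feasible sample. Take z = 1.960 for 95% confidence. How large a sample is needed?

With p = 0.39, p(1−p) = 0.2379.
n = z²·p(1−p)/E² = 1.960² × 0.2379 / 0.027² = 3.8416 × 0.2379 / 0.000729 ≈ 1253.66.
Rounding up gives n = 1254.

1254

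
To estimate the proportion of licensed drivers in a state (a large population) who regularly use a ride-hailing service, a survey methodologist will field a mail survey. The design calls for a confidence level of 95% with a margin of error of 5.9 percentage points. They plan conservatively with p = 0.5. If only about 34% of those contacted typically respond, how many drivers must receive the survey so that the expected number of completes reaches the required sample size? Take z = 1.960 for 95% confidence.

812

Completed interviews needed: n₀ = 1.960² × 0.2500 / 0.059² ≈ 275.90 → 276.
At a 34% response rate, contacts needed = 276 / 0.34 ≈ 811.76 → 812.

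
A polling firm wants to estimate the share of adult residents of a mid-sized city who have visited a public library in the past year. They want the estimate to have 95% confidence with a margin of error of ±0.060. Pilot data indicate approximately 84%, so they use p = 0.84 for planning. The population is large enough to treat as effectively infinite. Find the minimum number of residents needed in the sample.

For 95% confidence, z = 1.960.
With p = 0.84, p(1−p) = 0.1344.
n = z²·p(1−p)/E² = 1.960² × 0.1344 / 0.060² = 3.8416 × 0.1344 / 0.003600 ≈ 143.42.
Rounding up gives n = 144.

144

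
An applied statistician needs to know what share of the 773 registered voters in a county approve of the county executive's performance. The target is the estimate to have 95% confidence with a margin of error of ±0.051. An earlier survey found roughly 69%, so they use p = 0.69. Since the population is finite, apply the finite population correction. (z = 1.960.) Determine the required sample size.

Unadjusted: n₀ = 1.960² × 0.69 × 0.31 / 0.051² ≈ 315.92, so n₀ = 316.
Finite population correction with N = 773: n = n₀ / (1 + (n₀−1)/N) = 316 / (1 + 315/773) = 316 / 1.4075 ≈ 224.51.
Rounding up, n = 225.

225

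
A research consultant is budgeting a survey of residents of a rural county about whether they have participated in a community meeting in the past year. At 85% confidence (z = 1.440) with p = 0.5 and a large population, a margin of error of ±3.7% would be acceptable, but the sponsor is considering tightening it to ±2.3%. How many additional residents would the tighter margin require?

601

At ±3.7%: n = 1.440² × 0.2500 / 0.037² ≈ 378.67 → 379.
At ±2.3%: n = 1.440² × 0.2500 / 0.023² ≈ 979.96 → 980.
Additional respondents: 980 − 379 = 601.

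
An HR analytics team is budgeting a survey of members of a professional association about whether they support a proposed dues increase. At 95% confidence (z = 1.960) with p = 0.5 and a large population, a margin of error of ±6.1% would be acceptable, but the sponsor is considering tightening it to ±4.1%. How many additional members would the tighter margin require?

313

At ±6.1%: n = 1.960² × 0.2500 / 0.061² ≈ 258.10 → 259.
At ±4.1%: n = 1.960² × 0.2500 / 0.041² ≈ 571.33 → 572.
Additional respondents: 572 − 259 = 313.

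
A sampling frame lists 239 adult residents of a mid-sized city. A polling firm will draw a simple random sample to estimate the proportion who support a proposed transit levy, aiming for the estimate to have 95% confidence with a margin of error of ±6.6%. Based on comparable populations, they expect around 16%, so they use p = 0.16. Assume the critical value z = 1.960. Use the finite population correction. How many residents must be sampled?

80

Unadjusted: n₀ = 1.960² × 0.16 × 0.84 / 0.066² ≈ 118.53, so n₀ = 119.
Finite population correction with N = 239: n = n₀ / (1 + (n₀−1)/N) = 119 / (1 + 118/239) = 119 / 1.4937 ≈ 79.67.
Rounding up, n = 80.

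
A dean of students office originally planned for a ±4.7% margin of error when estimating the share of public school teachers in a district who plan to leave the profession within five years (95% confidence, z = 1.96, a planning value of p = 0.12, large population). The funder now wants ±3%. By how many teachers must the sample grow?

At ±4.7%: n = 1.96² × 0.1056 / 0.047² ≈ 183.65 → 184.
At ±3%: n = 1.96² × 0.1056 / 0.030² ≈ 450.75 → 451.
Additional respondents: 451 − 184 = 267.

267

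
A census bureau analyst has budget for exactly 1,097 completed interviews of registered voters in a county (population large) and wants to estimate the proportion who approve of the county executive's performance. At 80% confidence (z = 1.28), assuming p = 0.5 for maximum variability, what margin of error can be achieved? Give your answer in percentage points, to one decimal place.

SE(p̂) = √[p(1−p)/n] = √[0.2500/1097] = 0.01510.
E = z × SE = 1.28 × 0.01510 = 0.01932, or 1.9 percentage points.

1.9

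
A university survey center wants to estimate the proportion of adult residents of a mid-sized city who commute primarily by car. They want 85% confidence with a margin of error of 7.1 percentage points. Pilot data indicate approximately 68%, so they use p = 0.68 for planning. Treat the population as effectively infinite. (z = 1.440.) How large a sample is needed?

With p = 0.68, p(1−p) = 0.2176.
n = z²·p(1−p)/E² = 1.440² × 0.2176 / 0.071² = 2.0736 × 0.2176 / 0.005041 ≈ 89.51.
Rounding up gives n = 90.

90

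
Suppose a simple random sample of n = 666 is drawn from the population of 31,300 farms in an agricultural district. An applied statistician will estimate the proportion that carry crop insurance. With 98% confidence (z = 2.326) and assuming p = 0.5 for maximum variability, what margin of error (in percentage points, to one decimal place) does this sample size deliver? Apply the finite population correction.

4.5

Finite-population factor: (N−n)/(N−1) = (31300−666)/(31300−1) = 0.9788.
SE(p̂) = √[p(1−p)/n · (N−n)/(N−1)] = √[0.2500/666 × 0.9788] = 0.01917.
E = z × SE = 2.326 × 0.01917 = 0.04458 ≈ 4.5 percentage points.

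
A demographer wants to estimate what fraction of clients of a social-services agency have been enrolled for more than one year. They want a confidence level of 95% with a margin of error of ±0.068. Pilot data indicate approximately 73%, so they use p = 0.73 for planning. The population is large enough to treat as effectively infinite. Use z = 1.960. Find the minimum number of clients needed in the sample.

With p = 0.73, p(1−p) = 0.1971.
n = z²·p(1−p)/E² = 1.960² × 0.1971 / 0.068² = 3.8416 × 0.1971 / 0.004624 ≈ 163.75.
Rounding up gives n = 164.

164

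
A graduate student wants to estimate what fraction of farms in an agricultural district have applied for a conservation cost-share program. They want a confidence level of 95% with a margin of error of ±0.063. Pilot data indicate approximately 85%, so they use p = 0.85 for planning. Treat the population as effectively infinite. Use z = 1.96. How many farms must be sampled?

124

With p = 0.85, p(1−p) = 0.1275.
n = z²·p(1−p)/E² = 1.96² × 0.1275 / 0.063² = 3.8416 × 0.1275 / 0.003969 ≈ 123.41.
Rounding up gives n = 124.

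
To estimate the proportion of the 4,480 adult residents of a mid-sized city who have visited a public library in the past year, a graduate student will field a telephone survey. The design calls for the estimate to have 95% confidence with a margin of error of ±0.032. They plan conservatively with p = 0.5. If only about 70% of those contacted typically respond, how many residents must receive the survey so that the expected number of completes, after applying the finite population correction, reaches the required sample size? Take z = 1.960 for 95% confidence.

Completed interviews needed (unadjusted): n₀ = 1.960² × 0.2500 / 0.032² ≈ 937.89 → 938.
FPC for N = 4,480: n = 938 / (1 + 937/4480) = 938 / 1.2092 ≈ 775.75 → 776.
At a 70% response rate, contacts needed = 776 / 0.70 ≈ 1108.57 → 1109.

1109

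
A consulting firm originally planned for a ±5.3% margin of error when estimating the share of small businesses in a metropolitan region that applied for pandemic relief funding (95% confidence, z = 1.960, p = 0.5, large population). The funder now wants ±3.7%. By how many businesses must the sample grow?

At ±5.3%: n = 1.960² × 0.2500 / 0.053² ≈ 341.90 → 342.
At ±3.7%: n = 1.960² × 0.2500 / 0.037² ≈ 701.53 → 702.
Additional respondents: 702 − 342 = 360.

360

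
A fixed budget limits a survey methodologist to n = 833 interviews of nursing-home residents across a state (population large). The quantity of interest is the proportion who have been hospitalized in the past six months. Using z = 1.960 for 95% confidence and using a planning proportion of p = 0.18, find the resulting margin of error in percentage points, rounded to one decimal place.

2.6

SE(p̂) = √[p(1−p)/n] = √[0.1476/833] = 0.01331.
E = z × SE = 1.960 × 0.01331 = 0.02609, or 2.6 percentage points.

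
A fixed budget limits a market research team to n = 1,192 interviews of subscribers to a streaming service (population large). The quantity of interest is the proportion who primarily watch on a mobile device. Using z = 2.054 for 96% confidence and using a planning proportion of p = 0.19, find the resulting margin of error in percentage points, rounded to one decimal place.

SE(p̂) = √[p(1−p)/n] = √[0.1539/1192] = 0.01136.
E = z × SE = 2.054 × 0.01136 = 0.02334, or 2.3 percentage points.

2.3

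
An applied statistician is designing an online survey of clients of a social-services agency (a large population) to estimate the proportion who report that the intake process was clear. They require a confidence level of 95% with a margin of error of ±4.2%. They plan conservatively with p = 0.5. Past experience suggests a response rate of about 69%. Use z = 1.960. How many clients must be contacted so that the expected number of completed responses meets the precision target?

Completed interviews needed: n₀ = 1.960² × 0.2500 / 0.042² ≈ 544.44 → 545.
At a 69% response rate, contacts needed = 545 / 0.69 ≈ 789.86 → 790.

790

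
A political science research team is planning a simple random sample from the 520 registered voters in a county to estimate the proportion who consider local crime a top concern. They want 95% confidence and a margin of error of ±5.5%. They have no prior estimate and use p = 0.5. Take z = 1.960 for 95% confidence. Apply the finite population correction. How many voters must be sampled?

198

Unadjusted: n₀ = 1.960² × 0.50 × 0.50 / 0.055² ≈ 317.49, so n₀ = 318.
Finite population correction with N = 520: n = n₀ / (1 + (n₀−1)/N) = 318 / (1 + 317/520) = 318 / 1.6096 ≈ 197.56.
Rounding up, n = 198.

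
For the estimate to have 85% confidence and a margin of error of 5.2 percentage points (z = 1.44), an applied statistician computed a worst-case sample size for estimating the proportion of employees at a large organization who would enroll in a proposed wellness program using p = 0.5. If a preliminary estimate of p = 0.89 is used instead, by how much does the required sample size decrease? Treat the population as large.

116

Conservative (p = 0.5): n = 1.44² × 0.25 / 0.052² ≈ 191.72 → 192.
Using p = 0.89: p(1−p) = 0.0979, so n = 1.44² × 0.0979 / 0.052² ≈ 75.08 → 76.
Reduction: 192 − 76 = 116.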